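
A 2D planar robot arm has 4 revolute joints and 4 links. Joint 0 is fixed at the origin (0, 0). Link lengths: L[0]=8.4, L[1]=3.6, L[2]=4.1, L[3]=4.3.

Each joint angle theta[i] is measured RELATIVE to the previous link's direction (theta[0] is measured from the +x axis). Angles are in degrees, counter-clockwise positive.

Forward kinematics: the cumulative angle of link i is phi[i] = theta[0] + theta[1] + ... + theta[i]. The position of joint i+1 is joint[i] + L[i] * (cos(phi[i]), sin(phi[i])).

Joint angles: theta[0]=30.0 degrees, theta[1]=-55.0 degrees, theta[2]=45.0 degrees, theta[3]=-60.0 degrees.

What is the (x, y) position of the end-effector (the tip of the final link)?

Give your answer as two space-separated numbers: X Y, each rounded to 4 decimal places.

joint[0] = (0.0000, 0.0000)  (base)
link 0: phi[0] = 30 = 30 deg
  cos(30 deg) = 0.8660, sin(30 deg) = 0.5000
  joint[1] = (0.0000, 0.0000) + 8.4 * (0.8660, 0.5000) = (0.0000 + 7.2746, 0.0000 + 4.2000) = (7.2746, 4.2000)
link 1: phi[1] = 30 + -55 = -25 deg
  cos(-25 deg) = 0.9063, sin(-25 deg) = -0.4226
  joint[2] = (7.2746, 4.2000) + 3.6 * (0.9063, -0.4226) = (7.2746 + 3.2627, 4.2000 + -1.5214) = (10.5373, 2.6786)
link 2: phi[2] = 30 + -55 + 45 = 20 deg
  cos(20 deg) = 0.9397, sin(20 deg) = 0.3420
  joint[3] = (10.5373, 2.6786) + 4.1 * (0.9397, 0.3420) = (10.5373 + 3.8527, 2.6786 + 1.4023) = (14.3901, 4.0809)
link 3: phi[3] = 30 + -55 + 45 + -60 = -40 deg
  cos(-40 deg) = 0.7660, sin(-40 deg) = -0.6428
  joint[4] = (14.3901, 4.0809) + 4.3 * (0.7660, -0.6428) = (14.3901 + 3.2940, 4.0809 + -2.7640) = (17.6841, 1.3169)
End effector: (17.6841, 1.3169)

Answer: 17.6841 1.3169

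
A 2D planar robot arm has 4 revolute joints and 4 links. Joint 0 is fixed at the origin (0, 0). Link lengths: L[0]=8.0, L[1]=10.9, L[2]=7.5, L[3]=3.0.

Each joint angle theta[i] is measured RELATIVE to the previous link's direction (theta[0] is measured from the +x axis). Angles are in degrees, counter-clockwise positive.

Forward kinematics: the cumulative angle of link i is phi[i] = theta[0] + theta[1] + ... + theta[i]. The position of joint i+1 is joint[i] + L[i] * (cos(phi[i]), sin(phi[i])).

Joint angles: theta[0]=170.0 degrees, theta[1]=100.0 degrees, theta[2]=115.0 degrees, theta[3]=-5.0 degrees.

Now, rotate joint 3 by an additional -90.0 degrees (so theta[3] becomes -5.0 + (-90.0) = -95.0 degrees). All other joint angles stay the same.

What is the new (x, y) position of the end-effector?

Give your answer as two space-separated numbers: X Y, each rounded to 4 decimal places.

Answer: -0.0551 -9.1603

Derivation:
joint[0] = (0.0000, 0.0000)  (base)
link 0: phi[0] = 170 = 170 deg
  cos(170 deg) = -0.9848, sin(170 deg) = 0.1736
  joint[1] = (0.0000, 0.0000) + 8 * (-0.9848, 0.1736) = (0.0000 + -7.8785, 0.0000 + 1.3892) = (-7.8785, 1.3892)
link 1: phi[1] = 170 + 100 = 270 deg
  cos(270 deg) = -0.0000, sin(270 deg) = -1.0000
  joint[2] = (-7.8785, 1.3892) + 10.9 * (-0.0000, -1.0000) = (-7.8785 + -0.0000, 1.3892 + -10.9000) = (-7.8785, -9.5108)
link 2: phi[2] = 170 + 100 + 115 = 385 deg
  cos(385 deg) = 0.9063, sin(385 deg) = 0.4226
  joint[3] = (-7.8785, -9.5108) + 7.5 * (0.9063, 0.4226) = (-7.8785 + 6.7973, -9.5108 + 3.1696) = (-1.0812, -6.3412)
link 3: phi[3] = 170 + 100 + 115 + -95 = 290 deg
  cos(290 deg) = 0.3420, sin(290 deg) = -0.9397
  joint[4] = (-1.0812, -6.3412) + 3 * (0.3420, -0.9397) = (-1.0812 + 1.0261, -6.3412 + -2.8191) = (-0.0551, -9.1603)
End effector: (-0.0551, -9.1603)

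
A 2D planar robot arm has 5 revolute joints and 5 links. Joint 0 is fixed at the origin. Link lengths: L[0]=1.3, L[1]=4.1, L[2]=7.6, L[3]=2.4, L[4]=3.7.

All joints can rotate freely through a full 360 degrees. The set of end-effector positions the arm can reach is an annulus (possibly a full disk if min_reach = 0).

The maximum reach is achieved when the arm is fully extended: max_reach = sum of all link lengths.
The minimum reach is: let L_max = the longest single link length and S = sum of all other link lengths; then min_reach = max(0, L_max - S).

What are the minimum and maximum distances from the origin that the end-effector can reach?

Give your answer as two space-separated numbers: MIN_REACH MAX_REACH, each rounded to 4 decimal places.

Link lengths: [1.3, 4.1, 7.6, 2.4, 3.7]
max_reach = 1.3 + 4.1 + 7.6 + 2.4 + 3.7 = 19.1
L_max = max([1.3, 4.1, 7.6, 2.4, 3.7]) = 7.6
S (sum of others) = 19.1 - 7.6 = 11.5
min_reach = max(0, 7.6 - 11.5) = max(0, -3.9) = 0

Answer: 0.0000 19.1000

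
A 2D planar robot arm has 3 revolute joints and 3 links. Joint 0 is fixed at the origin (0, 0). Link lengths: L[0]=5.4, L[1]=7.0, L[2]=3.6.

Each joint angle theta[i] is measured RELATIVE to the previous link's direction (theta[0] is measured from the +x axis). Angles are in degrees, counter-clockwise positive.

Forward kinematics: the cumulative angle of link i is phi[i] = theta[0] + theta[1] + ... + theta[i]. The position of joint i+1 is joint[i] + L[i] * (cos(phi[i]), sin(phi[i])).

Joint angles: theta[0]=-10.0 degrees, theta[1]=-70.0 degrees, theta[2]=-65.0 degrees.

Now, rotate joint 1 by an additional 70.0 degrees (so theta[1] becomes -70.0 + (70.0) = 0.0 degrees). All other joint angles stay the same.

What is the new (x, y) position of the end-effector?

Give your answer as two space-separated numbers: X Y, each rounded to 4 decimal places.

joint[0] = (0.0000, 0.0000)  (base)
link 0: phi[0] = -10 = -10 deg
  cos(-10 deg) = 0.9848, sin(-10 deg) = -0.1736
  joint[1] = (0.0000, 0.0000) + 5.4 * (0.9848, -0.1736) = (0.0000 + 5.3180, 0.0000 + -0.9377) = (5.3180, -0.9377)
link 1: phi[1] = -10 + 0 = -10 deg
  cos(-10 deg) = 0.9848, sin(-10 deg) = -0.1736
  joint[2] = (5.3180, -0.9377) + 7 * (0.9848, -0.1736) = (5.3180 + 6.8937, -0.9377 + -1.2155) = (12.2116, -2.1532)
link 2: phi[2] = -10 + 0 + -65 = -75 deg
  cos(-75 deg) = 0.2588, sin(-75 deg) = -0.9659
  joint[3] = (12.2116, -2.1532) + 3.6 * (0.2588, -0.9659) = (12.2116 + 0.9317, -2.1532 + -3.4773) = (13.1434, -5.6306)
End effector: (13.1434, -5.6306)

Answer: 13.1434 -5.6306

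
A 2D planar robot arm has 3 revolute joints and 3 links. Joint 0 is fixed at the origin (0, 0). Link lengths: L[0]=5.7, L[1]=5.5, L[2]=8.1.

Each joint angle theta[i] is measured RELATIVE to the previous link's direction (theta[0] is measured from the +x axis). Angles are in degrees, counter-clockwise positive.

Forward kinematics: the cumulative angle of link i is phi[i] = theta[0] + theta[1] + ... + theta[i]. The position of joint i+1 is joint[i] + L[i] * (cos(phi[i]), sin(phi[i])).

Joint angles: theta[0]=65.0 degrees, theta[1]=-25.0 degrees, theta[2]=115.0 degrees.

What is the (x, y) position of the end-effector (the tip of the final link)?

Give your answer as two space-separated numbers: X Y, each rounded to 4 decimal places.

Answer: -0.7189 12.1245

Derivation:
joint[0] = (0.0000, 0.0000)  (base)
link 0: phi[0] = 65 = 65 deg
  cos(65 deg) = 0.4226, sin(65 deg) = 0.9063
  joint[1] = (0.0000, 0.0000) + 5.7 * (0.4226, 0.9063) = (0.0000 + 2.4089, 0.0000 + 5.1660) = (2.4089, 5.1660)
link 1: phi[1] = 65 + -25 = 40 deg
  cos(40 deg) = 0.7660, sin(40 deg) = 0.6428
  joint[2] = (2.4089, 5.1660) + 5.5 * (0.7660, 0.6428) = (2.4089 + 4.2132, 5.1660 + 3.5353) = (6.6222, 8.7013)
link 2: phi[2] = 65 + -25 + 115 = 155 deg
  cos(155 deg) = -0.9063, sin(155 deg) = 0.4226
  joint[3] = (6.6222, 8.7013) + 8.1 * (-0.9063, 0.4226) = (6.6222 + -7.3411, 8.7013 + 3.4232) = (-0.7189, 12.1245)
End effector: (-0.7189, 12.1245)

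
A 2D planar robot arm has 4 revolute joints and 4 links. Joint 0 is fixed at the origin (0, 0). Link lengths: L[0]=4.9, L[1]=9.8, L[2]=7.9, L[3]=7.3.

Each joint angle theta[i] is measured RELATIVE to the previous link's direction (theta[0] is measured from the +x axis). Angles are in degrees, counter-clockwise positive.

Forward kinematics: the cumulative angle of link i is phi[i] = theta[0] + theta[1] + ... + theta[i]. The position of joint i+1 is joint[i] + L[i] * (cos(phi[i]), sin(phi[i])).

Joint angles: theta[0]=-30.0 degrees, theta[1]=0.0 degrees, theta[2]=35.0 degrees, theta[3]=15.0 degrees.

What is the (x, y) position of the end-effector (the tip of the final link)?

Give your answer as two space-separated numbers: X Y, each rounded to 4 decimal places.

Answer: 27.4603 -4.1647

Derivation:
joint[0] = (0.0000, 0.0000)  (base)
link 0: phi[0] = -30 = -30 deg
  cos(-30 deg) = 0.8660, sin(-30 deg) = -0.5000
  joint[1] = (0.0000, 0.0000) + 4.9 * (0.8660, -0.5000) = (0.0000 + 4.2435, 0.0000 + -2.4500) = (4.2435, -2.4500)
link 1: phi[1] = -30 + 0 = -30 deg
  cos(-30 deg) = 0.8660, sin(-30 deg) = -0.5000
  joint[2] = (4.2435, -2.4500) + 9.8 * (0.8660, -0.5000) = (4.2435 + 8.4870, -2.4500 + -4.9000) = (12.7306, -7.3500)
link 2: phi[2] = -30 + 0 + 35 = 5 deg
  cos(5 deg) = 0.9962, sin(5 deg) = 0.0872
  joint[3] = (12.7306, -7.3500) + 7.9 * (0.9962, 0.0872) = (12.7306 + 7.8699, -7.3500 + 0.6885) = (20.6005, -6.6615)
link 3: phi[3] = -30 + 0 + 35 + 15 = 20 deg
  cos(20 deg) = 0.9397, sin(20 deg) = 0.3420
  joint[4] = (20.6005, -6.6615) + 7.3 * (0.9397, 0.3420) = (20.6005 + 6.8598, -6.6615 + 2.4967) = (27.4603, -4.1647)
End effector: (27.4603, -4.1647)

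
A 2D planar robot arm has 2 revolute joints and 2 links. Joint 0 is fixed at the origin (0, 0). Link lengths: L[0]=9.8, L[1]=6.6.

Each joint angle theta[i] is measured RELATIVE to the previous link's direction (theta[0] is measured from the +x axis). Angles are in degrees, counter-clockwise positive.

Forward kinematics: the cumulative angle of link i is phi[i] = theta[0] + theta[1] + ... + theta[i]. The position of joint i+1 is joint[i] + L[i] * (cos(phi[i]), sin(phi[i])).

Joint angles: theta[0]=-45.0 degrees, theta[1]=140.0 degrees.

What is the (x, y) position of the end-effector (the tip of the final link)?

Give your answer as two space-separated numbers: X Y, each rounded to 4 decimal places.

Answer: 6.3544 -0.3548

Derivation:
joint[0] = (0.0000, 0.0000)  (base)
link 0: phi[0] = -45 = -45 deg
  cos(-45 deg) = 0.7071, sin(-45 deg) = -0.7071
  joint[1] = (0.0000, 0.0000) + 9.8 * (0.7071, -0.7071) = (0.0000 + 6.9296, 0.0000 + -6.9296) = (6.9296, -6.9296)
link 1: phi[1] = -45 + 140 = 95 deg
  cos(95 deg) = -0.0872, sin(95 deg) = 0.9962
  joint[2] = (6.9296, -6.9296) + 6.6 * (-0.0872, 0.9962) = (6.9296 + -0.5752, -6.9296 + 6.5749) = (6.3544, -0.3548)
End effector: (6.3544, -0.3548)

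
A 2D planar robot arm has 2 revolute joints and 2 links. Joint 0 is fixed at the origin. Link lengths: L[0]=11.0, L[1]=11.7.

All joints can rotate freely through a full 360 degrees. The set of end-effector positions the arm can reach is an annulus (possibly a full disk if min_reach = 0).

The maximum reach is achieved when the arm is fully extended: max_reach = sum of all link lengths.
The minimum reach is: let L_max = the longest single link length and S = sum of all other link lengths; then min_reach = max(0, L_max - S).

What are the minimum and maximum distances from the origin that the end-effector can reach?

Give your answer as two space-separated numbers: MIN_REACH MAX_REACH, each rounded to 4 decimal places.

Answer: 0.7000 22.7000

Derivation:
Link lengths: [11.0, 11.7]
max_reach = 11 + 11.7 = 22.7
L_max = max([11.0, 11.7]) = 11.7
S (sum of others) = 22.7 - 11.7 = 11
min_reach = max(0, 11.7 - 11) = max(0, 0.7) = 0.7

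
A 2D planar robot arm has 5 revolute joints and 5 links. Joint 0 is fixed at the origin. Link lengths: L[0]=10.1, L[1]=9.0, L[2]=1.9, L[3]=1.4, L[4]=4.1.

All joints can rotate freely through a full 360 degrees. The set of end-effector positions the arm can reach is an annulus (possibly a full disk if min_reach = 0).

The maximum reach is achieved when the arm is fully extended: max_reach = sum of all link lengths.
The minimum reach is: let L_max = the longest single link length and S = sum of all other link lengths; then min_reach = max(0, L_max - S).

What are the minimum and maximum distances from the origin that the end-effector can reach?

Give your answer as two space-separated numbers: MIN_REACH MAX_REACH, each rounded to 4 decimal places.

Answer: 0.0000 26.5000

Derivation:
Link lengths: [10.1, 9.0, 1.9, 1.4, 4.1]
max_reach = 10.1 + 9 + 1.9 + 1.4 + 4.1 = 26.5
L_max = max([10.1, 9.0, 1.9, 1.4, 4.1]) = 10.1
S (sum of others) = 26.5 - 10.1 = 16.4
min_reach = max(0, 10.1 - 16.4) = max(0, -6.3) = 0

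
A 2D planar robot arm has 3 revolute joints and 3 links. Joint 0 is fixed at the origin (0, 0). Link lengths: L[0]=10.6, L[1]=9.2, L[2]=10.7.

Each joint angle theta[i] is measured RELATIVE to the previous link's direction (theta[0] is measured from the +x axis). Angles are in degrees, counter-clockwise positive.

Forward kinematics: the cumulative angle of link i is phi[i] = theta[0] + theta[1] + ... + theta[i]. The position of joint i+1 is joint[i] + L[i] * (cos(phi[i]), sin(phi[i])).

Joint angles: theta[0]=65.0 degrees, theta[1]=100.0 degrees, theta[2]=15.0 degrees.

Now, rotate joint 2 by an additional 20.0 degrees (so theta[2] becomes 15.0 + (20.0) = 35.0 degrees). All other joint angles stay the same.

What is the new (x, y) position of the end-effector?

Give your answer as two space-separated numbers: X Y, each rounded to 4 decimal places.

Answer: -14.4615 8.3284

Derivation:
joint[0] = (0.0000, 0.0000)  (base)
link 0: phi[0] = 65 = 65 deg
  cos(65 deg) = 0.4226, sin(65 deg) = 0.9063
  joint[1] = (0.0000, 0.0000) + 10.6 * (0.4226, 0.9063) = (0.0000 + 4.4798, 0.0000 + 9.6069) = (4.4798, 9.6069)
link 1: phi[1] = 65 + 100 = 165 deg
  cos(165 deg) = -0.9659, sin(165 deg) = 0.2588
  joint[2] = (4.4798, 9.6069) + 9.2 * (-0.9659, 0.2588) = (4.4798 + -8.8865, 9.6069 + 2.3811) = (-4.4068, 11.9880)
link 2: phi[2] = 65 + 100 + 35 = 200 deg
  cos(200 deg) = -0.9397, sin(200 deg) = -0.3420
  joint[3] = (-4.4068, 11.9880) + 10.7 * (-0.9397, -0.3420) = (-4.4068 + -10.0547, 11.9880 + -3.6596) = (-14.4615, 8.3284)
End effector: (-14.4615, 8.3284)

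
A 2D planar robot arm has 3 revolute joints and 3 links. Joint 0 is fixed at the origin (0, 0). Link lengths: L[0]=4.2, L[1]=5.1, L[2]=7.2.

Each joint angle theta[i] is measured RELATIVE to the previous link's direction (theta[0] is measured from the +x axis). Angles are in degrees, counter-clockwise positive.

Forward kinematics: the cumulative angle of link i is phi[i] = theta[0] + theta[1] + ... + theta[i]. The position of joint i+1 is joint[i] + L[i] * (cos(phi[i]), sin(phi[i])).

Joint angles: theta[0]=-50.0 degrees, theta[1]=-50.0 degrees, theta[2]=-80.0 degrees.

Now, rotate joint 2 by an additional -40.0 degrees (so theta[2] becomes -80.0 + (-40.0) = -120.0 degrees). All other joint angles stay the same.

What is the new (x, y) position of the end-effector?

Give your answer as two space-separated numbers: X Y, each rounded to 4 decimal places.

Answer: -3.7014 -3.6118

Derivation:
joint[0] = (0.0000, 0.0000)  (base)
link 0: phi[0] = -50 = -50 deg
  cos(-50 deg) = 0.6428, sin(-50 deg) = -0.7660
  joint[1] = (0.0000, 0.0000) + 4.2 * (0.6428, -0.7660) = (0.0000 + 2.6997, 0.0000 + -3.2174) = (2.6997, -3.2174)
link 1: phi[1] = -50 + -50 = -100 deg
  cos(-100 deg) = -0.1736, sin(-100 deg) = -0.9848
  joint[2] = (2.6997, -3.2174) + 5.1 * (-0.1736, -0.9848) = (2.6997 + -0.8856, -3.2174 + -5.0225) = (1.8141, -8.2399)
link 2: phi[2] = -50 + -50 + -120 = -220 deg
  cos(-220 deg) = -0.7660, sin(-220 deg) = 0.6428
  joint[3] = (1.8141, -8.2399) + 7.2 * (-0.7660, 0.6428) = (1.8141 + -5.5155, -8.2399 + 4.6281) = (-3.7014, -3.6118)
End effector: (-3.7014, -3.6118)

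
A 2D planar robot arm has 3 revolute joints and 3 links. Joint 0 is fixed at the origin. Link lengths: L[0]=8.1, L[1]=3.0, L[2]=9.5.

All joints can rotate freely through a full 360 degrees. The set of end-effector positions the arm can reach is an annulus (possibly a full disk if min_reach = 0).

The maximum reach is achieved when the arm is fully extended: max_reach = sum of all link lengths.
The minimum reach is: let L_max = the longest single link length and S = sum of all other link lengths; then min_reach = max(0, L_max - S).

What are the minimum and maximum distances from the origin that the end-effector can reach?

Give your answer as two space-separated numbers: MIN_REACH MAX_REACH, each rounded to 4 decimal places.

Answer: 0.0000 20.6000

Derivation:
Link lengths: [8.1, 3.0, 9.5]
max_reach = 8.1 + 3 + 9.5 = 20.6
L_max = max([8.1, 3.0, 9.5]) = 9.5
S (sum of others) = 20.6 - 9.5 = 11.1
min_reach = max(0, 9.5 - 11.1) = max(0, -1.6) = 0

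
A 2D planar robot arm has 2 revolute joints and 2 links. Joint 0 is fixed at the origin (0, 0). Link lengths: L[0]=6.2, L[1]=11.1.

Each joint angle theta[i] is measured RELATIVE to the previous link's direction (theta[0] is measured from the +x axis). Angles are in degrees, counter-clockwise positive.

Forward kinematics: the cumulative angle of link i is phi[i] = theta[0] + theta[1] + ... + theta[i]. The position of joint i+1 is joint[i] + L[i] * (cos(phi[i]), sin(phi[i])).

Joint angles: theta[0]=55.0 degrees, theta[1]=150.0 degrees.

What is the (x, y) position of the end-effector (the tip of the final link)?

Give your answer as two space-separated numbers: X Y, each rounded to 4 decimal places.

joint[0] = (0.0000, 0.0000)  (base)
link 0: phi[0] = 55 = 55 deg
  cos(55 deg) = 0.5736, sin(55 deg) = 0.8192
  joint[1] = (0.0000, 0.0000) + 6.2 * (0.5736, 0.8192) = (0.0000 + 3.5562, 0.0000 + 5.0787) = (3.5562, 5.0787)
link 1: phi[1] = 55 + 150 = 205 deg
  cos(205 deg) = -0.9063, sin(205 deg) = -0.4226
  joint[2] = (3.5562, 5.0787) + 11.1 * (-0.9063, -0.4226) = (3.5562 + -10.0600, 5.0787 + -4.6911) = (-6.5038, 0.3877)
End effector: (-6.5038, 0.3877)

Answer: -6.5038 0.3877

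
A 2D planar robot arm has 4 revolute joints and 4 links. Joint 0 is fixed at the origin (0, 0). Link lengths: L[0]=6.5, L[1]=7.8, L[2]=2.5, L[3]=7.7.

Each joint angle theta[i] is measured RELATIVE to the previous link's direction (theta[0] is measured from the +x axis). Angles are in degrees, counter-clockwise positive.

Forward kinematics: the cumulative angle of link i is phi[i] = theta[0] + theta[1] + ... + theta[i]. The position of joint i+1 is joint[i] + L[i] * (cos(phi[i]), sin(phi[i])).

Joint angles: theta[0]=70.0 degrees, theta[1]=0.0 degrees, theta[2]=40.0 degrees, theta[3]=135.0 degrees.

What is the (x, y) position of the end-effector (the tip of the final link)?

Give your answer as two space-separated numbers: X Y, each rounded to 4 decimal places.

Answer: 0.7817 8.8083

Derivation:
joint[0] = (0.0000, 0.0000)  (base)
link 0: phi[0] = 70 = 70 deg
  cos(70 deg) = 0.3420, sin(70 deg) = 0.9397
  joint[1] = (0.0000, 0.0000) + 6.5 * (0.3420, 0.9397) = (0.0000 + 2.2231, 0.0000 + 6.1080) = (2.2231, 6.1080)
link 1: phi[1] = 70 + 0 = 70 deg
  cos(70 deg) = 0.3420, sin(70 deg) = 0.9397
  joint[2] = (2.2231, 6.1080) + 7.8 * (0.3420, 0.9397) = (2.2231 + 2.6678, 6.1080 + 7.3296) = (4.8909, 13.4376)
link 2: phi[2] = 70 + 0 + 40 = 110 deg
  cos(110 deg) = -0.3420, sin(110 deg) = 0.9397
  joint[3] = (4.8909, 13.4376) + 2.5 * (-0.3420, 0.9397) = (4.8909 + -0.8551, 13.4376 + 2.3492) = (4.0358, 15.7868)
link 3: phi[3] = 70 + 0 + 40 + 135 = 245 deg
  cos(245 deg) = -0.4226, sin(245 deg) = -0.9063
  joint[4] = (4.0358, 15.7868) + 7.7 * (-0.4226, -0.9063) = (4.0358 + -3.2542, 15.7868 + -6.9786) = (0.7817, 8.8083)
End effector: (0.7817, 8.8083)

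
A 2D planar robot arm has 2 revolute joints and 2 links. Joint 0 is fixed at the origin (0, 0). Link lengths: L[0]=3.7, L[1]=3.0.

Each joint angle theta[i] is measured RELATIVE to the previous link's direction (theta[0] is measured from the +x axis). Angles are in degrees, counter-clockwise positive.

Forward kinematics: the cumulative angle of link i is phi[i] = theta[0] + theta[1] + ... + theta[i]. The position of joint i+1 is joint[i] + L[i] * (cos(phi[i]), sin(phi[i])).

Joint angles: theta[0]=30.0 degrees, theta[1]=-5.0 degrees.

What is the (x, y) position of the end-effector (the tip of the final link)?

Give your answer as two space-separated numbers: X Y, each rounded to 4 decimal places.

joint[0] = (0.0000, 0.0000)  (base)
link 0: phi[0] = 30 = 30 deg
  cos(30 deg) = 0.8660, sin(30 deg) = 0.5000
  joint[1] = (0.0000, 0.0000) + 3.7 * (0.8660, 0.5000) = (0.0000 + 3.2043, 0.0000 + 1.8500) = (3.2043, 1.8500)
link 1: phi[1] = 30 + -5 = 25 deg
  cos(25 deg) = 0.9063, sin(25 deg) = 0.4226
  joint[2] = (3.2043, 1.8500) + 3 * (0.9063, 0.4226) = (3.2043 + 2.7189, 1.8500 + 1.2679) = (5.9232, 3.1179)
End effector: (5.9232, 3.1179)

Answer: 5.9232 3.1179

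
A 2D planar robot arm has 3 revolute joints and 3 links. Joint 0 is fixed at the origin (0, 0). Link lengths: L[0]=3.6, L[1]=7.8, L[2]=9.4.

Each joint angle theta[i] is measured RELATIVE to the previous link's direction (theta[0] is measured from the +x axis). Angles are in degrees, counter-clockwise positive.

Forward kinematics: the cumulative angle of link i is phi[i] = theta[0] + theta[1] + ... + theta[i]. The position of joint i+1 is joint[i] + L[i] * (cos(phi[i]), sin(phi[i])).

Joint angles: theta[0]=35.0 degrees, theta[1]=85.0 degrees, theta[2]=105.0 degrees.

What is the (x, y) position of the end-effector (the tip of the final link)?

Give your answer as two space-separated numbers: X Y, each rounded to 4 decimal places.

joint[0] = (0.0000, 0.0000)  (base)
link 0: phi[0] = 35 = 35 deg
  cos(35 deg) = 0.8192, sin(35 deg) = 0.5736
  joint[1] = (0.0000, 0.0000) + 3.6 * (0.8192, 0.5736) = (0.0000 + 2.9489, 0.0000 + 2.0649) = (2.9489, 2.0649)
link 1: phi[1] = 35 + 85 = 120 deg
  cos(120 deg) = -0.5000, sin(120 deg) = 0.8660
  joint[2] = (2.9489, 2.0649) + 7.8 * (-0.5000, 0.8660) = (2.9489 + -3.9000, 2.0649 + 6.7550) = (-0.9511, 8.8199)
link 2: phi[2] = 35 + 85 + 105 = 225 deg
  cos(225 deg) = -0.7071, sin(225 deg) = -0.7071
  joint[3] = (-0.9511, 8.8199) + 9.4 * (-0.7071, -0.7071) = (-0.9511 + -6.6468, 8.8199 + -6.6468) = (-7.5979, 2.1731)
End effector: (-7.5979, 2.1731)

Answer: -7.5979 2.1731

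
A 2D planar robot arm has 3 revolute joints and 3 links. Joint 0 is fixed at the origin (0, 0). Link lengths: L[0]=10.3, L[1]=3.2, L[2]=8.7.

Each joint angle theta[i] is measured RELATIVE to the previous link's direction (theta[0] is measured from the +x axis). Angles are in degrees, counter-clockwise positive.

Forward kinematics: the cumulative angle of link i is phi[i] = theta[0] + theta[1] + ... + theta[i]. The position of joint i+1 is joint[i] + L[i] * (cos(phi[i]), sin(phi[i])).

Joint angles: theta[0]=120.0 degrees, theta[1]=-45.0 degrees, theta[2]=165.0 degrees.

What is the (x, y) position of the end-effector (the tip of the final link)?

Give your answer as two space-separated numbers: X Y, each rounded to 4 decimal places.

joint[0] = (0.0000, 0.0000)  (base)
link 0: phi[0] = 120 = 120 deg
  cos(120 deg) = -0.5000, sin(120 deg) = 0.8660
  joint[1] = (0.0000, 0.0000) + 10.3 * (-0.5000, 0.8660) = (0.0000 + -5.1500, 0.0000 + 8.9201) = (-5.1500, 8.9201)
link 1: phi[1] = 120 + -45 = 75 deg
  cos(75 deg) = 0.2588, sin(75 deg) = 0.9659
  joint[2] = (-5.1500, 8.9201) + 3.2 * (0.2588, 0.9659) = (-5.1500 + 0.8282, 8.9201 + 3.0910) = (-4.3218, 12.0110)
link 2: phi[2] = 120 + -45 + 165 = 240 deg
  cos(240 deg) = -0.5000, sin(240 deg) = -0.8660
  joint[3] = (-4.3218, 12.0110) + 8.7 * (-0.5000, -0.8660) = (-4.3218 + -4.3500, 12.0110 + -7.5344) = (-8.6718, 4.4766)
End effector: (-8.6718, 4.4766)

Answer: -8.6718 4.4766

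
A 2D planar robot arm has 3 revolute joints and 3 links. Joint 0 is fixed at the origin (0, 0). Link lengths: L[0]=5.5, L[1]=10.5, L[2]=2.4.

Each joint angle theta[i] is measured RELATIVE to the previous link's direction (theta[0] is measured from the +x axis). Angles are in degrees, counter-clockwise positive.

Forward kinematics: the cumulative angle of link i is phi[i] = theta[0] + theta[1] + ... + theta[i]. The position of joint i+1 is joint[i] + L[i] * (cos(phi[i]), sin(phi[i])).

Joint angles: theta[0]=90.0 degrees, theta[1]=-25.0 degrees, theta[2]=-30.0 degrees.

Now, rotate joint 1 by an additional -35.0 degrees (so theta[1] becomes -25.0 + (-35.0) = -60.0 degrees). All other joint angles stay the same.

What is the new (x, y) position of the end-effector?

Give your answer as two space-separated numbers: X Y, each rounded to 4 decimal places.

Answer: 11.4933 10.7500

Derivation:
joint[0] = (0.0000, 0.0000)  (base)
link 0: phi[0] = 90 = 90 deg
  cos(90 deg) = 0.0000, sin(90 deg) = 1.0000
  joint[1] = (0.0000, 0.0000) + 5.5 * (0.0000, 1.0000) = (0.0000 + 0.0000, 0.0000 + 5.5000) = (0.0000, 5.5000)
link 1: phi[1] = 90 + -60 = 30 deg
  cos(30 deg) = 0.8660, sin(30 deg) = 0.5000
  joint[2] = (0.0000, 5.5000) + 10.5 * (0.8660, 0.5000) = (0.0000 + 9.0933, 5.5000 + 5.2500) = (9.0933, 10.7500)
link 2: phi[2] = 90 + -60 + -30 = 0 deg
  cos(0 deg) = 1.0000, sin(0 deg) = 0.0000
  joint[3] = (9.0933, 10.7500) + 2.4 * (1.0000, 0.0000) = (9.0933 + 2.4000, 10.7500 + 0.0000) = (11.4933, 10.7500)
End effector: (11.4933, 10.7500)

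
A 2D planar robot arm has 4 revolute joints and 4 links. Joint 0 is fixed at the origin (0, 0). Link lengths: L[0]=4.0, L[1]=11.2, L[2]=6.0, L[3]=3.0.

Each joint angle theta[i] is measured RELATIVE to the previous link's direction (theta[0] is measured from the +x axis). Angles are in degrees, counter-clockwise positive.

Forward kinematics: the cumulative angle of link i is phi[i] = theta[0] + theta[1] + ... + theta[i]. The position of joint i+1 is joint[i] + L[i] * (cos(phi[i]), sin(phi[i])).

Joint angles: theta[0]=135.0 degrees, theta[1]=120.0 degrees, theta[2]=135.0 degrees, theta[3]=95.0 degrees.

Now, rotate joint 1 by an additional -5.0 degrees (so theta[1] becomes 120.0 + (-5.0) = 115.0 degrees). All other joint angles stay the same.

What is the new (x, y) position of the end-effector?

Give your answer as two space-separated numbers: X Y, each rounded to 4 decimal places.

Answer: -2.7212 -2.5623

Derivation:
joint[0] = (0.0000, 0.0000)  (base)
link 0: phi[0] = 135 = 135 deg
  cos(135 deg) = -0.7071, sin(135 deg) = 0.7071
  joint[1] = (0.0000, 0.0000) + 4 * (-0.7071, 0.7071) = (0.0000 + -2.8284, 0.0000 + 2.8284) = (-2.8284, 2.8284)
link 1: phi[1] = 135 + 115 = 250 deg
  cos(250 deg) = -0.3420, sin(250 deg) = -0.9397
  joint[2] = (-2.8284, 2.8284) + 11.2 * (-0.3420, -0.9397) = (-2.8284 + -3.8306, 2.8284 + -10.5246) = (-6.6591, -7.6961)
link 2: phi[2] = 135 + 115 + 135 = 385 deg
  cos(385 deg) = 0.9063, sin(385 deg) = 0.4226
  joint[3] = (-6.6591, -7.6961) + 6 * (0.9063, 0.4226) = (-6.6591 + 5.4378, -7.6961 + 2.5357) = (-1.2212, -5.1604)
link 3: phi[3] = 135 + 115 + 135 + 95 = 480 deg
  cos(480 deg) = -0.5000, sin(480 deg) = 0.8660
  joint[4] = (-1.2212, -5.1604) + 3 * (-0.5000, 0.8660) = (-1.2212 + -1.5000, -5.1604 + 2.5981) = (-2.7212, -2.5623)
End effector: (-2.7212, -2.5623)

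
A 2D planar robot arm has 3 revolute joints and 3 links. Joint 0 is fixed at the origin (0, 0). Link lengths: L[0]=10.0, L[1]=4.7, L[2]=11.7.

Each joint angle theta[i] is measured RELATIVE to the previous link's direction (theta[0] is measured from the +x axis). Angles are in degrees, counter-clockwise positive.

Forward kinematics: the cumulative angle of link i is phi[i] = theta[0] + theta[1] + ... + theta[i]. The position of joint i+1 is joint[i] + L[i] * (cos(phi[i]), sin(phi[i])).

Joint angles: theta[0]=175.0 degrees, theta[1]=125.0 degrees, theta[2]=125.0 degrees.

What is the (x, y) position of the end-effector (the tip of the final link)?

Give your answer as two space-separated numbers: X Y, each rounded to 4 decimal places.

Answer: -2.6673 7.4050

Derivation:
joint[0] = (0.0000, 0.0000)  (base)
link 0: phi[0] = 175 = 175 deg
  cos(175 deg) = -0.9962, sin(175 deg) = 0.0872
  joint[1] = (0.0000, 0.0000) + 10 * (-0.9962, 0.0872) = (0.0000 + -9.9619, 0.0000 + 0.8716) = (-9.9619, 0.8716)
link 1: phi[1] = 175 + 125 = 300 deg
  cos(300 deg) = 0.5000, sin(300 deg) = -0.8660
  joint[2] = (-9.9619, 0.8716) + 4.7 * (0.5000, -0.8660) = (-9.9619 + 2.3500, 0.8716 + -4.0703) = (-7.6119, -3.1988)
link 2: phi[2] = 175 + 125 + 125 = 425 deg
  cos(425 deg) = 0.4226, sin(425 deg) = 0.9063
  joint[3] = (-7.6119, -3.1988) + 11.7 * (0.4226, 0.9063) = (-7.6119 + 4.9446, -3.1988 + 10.6038) = (-2.6673, 7.4050)
End effector: (-2.6673, 7.4050)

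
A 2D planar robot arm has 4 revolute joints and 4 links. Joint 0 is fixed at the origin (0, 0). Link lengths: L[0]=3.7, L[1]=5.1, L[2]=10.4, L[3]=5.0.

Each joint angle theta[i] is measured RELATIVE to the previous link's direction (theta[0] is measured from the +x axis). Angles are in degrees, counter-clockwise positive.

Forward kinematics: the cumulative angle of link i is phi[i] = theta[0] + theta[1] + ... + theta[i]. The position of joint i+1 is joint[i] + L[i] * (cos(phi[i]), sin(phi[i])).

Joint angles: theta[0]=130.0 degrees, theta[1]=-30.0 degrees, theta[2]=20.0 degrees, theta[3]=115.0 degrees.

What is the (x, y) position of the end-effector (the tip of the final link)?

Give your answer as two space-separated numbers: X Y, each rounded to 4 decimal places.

joint[0] = (0.0000, 0.0000)  (base)
link 0: phi[0] = 130 = 130 deg
  cos(130 deg) = -0.6428, sin(130 deg) = 0.7660
  joint[1] = (0.0000, 0.0000) + 3.7 * (-0.6428, 0.7660) = (0.0000 + -2.3783, 0.0000 + 2.8344) = (-2.3783, 2.8344)
link 1: phi[1] = 130 + -30 = 100 deg
  cos(100 deg) = -0.1736, sin(100 deg) = 0.9848
  joint[2] = (-2.3783, 2.8344) + 5.1 * (-0.1736, 0.9848) = (-2.3783 + -0.8856, 2.8344 + 5.0225) = (-3.2639, 7.8569)
link 2: phi[2] = 130 + -30 + 20 = 120 deg
  cos(120 deg) = -0.5000, sin(120 deg) = 0.8660
  joint[3] = (-3.2639, 7.8569) + 10.4 * (-0.5000, 0.8660) = (-3.2639 + -5.2000, 7.8569 + 9.0067) = (-8.4639, 16.8635)
link 3: phi[3] = 130 + -30 + 20 + 115 = 235 deg
  cos(235 deg) = -0.5736, sin(235 deg) = -0.8192
  joint[4] = (-8.4639, 16.8635) + 5 * (-0.5736, -0.8192) = (-8.4639 + -2.8679, 16.8635 + -4.0958) = (-11.3318, 12.7678)
End effector: (-11.3318, 12.7678)

Answer: -11.3318 12.7678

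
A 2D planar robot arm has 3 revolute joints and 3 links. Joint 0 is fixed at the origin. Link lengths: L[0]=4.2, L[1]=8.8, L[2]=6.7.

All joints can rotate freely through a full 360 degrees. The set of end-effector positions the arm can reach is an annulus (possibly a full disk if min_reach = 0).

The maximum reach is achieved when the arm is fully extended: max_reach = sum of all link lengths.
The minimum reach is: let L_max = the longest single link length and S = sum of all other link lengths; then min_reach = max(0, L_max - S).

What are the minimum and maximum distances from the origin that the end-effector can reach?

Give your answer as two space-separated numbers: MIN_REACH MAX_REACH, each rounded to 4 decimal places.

Answer: 0.0000 19.7000

Derivation:
Link lengths: [4.2, 8.8, 6.7]
max_reach = 4.2 + 8.8 + 6.7 = 19.7
L_max = max([4.2, 8.8, 6.7]) = 8.8
S (sum of others) = 19.7 - 8.8 = 10.9
min_reach = max(0, 8.8 - 10.9) = max(0, -2.1) = 0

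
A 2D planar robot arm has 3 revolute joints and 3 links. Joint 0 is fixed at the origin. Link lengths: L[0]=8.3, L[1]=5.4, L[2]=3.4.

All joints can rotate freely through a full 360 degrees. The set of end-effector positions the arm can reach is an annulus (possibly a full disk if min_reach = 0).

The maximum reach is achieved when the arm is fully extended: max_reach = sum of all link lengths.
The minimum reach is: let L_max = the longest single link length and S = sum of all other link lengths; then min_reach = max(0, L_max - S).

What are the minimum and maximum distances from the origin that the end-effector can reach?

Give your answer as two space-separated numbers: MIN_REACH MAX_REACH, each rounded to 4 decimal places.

Link lengths: [8.3, 5.4, 3.4]
max_reach = 8.3 + 5.4 + 3.4 = 17.1
L_max = max([8.3, 5.4, 3.4]) = 8.3
S (sum of others) = 17.1 - 8.3 = 8.8
min_reach = max(0, 8.3 - 8.8) = max(0, -0.5) = 0

Answer: 0.0000 17.1000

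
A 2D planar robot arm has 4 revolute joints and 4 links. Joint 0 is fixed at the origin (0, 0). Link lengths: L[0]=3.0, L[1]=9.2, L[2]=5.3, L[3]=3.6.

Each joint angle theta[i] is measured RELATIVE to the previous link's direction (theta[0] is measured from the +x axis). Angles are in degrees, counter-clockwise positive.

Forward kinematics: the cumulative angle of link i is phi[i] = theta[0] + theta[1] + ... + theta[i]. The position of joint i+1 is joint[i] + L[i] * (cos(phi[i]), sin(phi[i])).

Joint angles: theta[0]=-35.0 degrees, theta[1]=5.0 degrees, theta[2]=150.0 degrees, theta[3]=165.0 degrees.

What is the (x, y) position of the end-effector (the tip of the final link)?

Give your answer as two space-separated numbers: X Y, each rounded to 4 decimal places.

Answer: 8.7066 -5.2081

Derivation:
joint[0] = (0.0000, 0.0000)  (base)
link 0: phi[0] = -35 = -35 deg
  cos(-35 deg) = 0.8192, sin(-35 deg) = -0.5736
  joint[1] = (0.0000, 0.0000) + 3 * (0.8192, -0.5736) = (0.0000 + 2.4575, 0.0000 + -1.7207) = (2.4575, -1.7207)
link 1: phi[1] = -35 + 5 = -30 deg
  cos(-30 deg) = 0.8660, sin(-30 deg) = -0.5000
  joint[2] = (2.4575, -1.7207) + 9.2 * (0.8660, -0.5000) = (2.4575 + 7.9674, -1.7207 + -4.6000) = (10.4249, -6.3207)
link 2: phi[2] = -35 + 5 + 150 = 120 deg
  cos(120 deg) = -0.5000, sin(120 deg) = 0.8660
  joint[3] = (10.4249, -6.3207) + 5.3 * (-0.5000, 0.8660) = (10.4249 + -2.6500, -6.3207 + 4.5899) = (7.7749, -1.7308)
link 3: phi[3] = -35 + 5 + 150 + 165 = 285 deg
  cos(285 deg) = 0.2588, sin(285 deg) = -0.9659
  joint[4] = (7.7749, -1.7308) + 3.6 * (0.2588, -0.9659) = (7.7749 + 0.9317, -1.7308 + -3.4773) = (8.7066, -5.2081)
End effector: (8.7066, -5.2081)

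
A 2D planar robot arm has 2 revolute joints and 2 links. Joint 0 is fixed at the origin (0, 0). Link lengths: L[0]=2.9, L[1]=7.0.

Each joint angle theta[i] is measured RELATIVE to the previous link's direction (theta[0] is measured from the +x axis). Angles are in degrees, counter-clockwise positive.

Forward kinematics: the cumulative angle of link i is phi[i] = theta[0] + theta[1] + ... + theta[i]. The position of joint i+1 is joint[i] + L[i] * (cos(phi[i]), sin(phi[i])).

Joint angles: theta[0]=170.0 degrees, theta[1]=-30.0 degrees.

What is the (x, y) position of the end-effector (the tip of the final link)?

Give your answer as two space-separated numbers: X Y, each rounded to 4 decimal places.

joint[0] = (0.0000, 0.0000)  (base)
link 0: phi[0] = 170 = 170 deg
  cos(170 deg) = -0.9848, sin(170 deg) = 0.1736
  joint[1] = (0.0000, 0.0000) + 2.9 * (-0.9848, 0.1736) = (0.0000 + -2.8559, 0.0000 + 0.5036) = (-2.8559, 0.5036)
link 1: phi[1] = 170 + -30 = 140 deg
  cos(140 deg) = -0.7660, sin(140 deg) = 0.6428
  joint[2] = (-2.8559, 0.5036) + 7 * (-0.7660, 0.6428) = (-2.8559 + -5.3623, 0.5036 + 4.4995) = (-8.2183, 5.0031)
End effector: (-8.2183, 5.0031)

Answer: -8.2183 5.0031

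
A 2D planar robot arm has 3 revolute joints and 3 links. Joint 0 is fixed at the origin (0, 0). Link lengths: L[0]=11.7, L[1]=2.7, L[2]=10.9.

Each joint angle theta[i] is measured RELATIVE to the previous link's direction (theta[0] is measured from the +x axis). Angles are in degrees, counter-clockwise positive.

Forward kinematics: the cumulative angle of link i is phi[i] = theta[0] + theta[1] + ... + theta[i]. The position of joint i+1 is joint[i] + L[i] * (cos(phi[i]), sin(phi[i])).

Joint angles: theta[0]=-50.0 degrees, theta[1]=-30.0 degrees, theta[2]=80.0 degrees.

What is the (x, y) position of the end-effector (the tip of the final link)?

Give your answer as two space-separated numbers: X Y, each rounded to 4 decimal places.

joint[0] = (0.0000, 0.0000)  (base)
link 0: phi[0] = -50 = -50 deg
  cos(-50 deg) = 0.6428, sin(-50 deg) = -0.7660
  joint[1] = (0.0000, 0.0000) + 11.7 * (0.6428, -0.7660) = (0.0000 + 7.5206, 0.0000 + -8.9627) = (7.5206, -8.9627)
link 1: phi[1] = -50 + -30 = -80 deg
  cos(-80 deg) = 0.1736, sin(-80 deg) = -0.9848
  joint[2] = (7.5206, -8.9627) + 2.7 * (0.1736, -0.9848) = (7.5206 + 0.4689, -8.9627 + -2.6590) = (7.9895, -11.6217)
link 2: phi[2] = -50 + -30 + 80 = 0 deg
  cos(0 deg) = 1.0000, sin(0 deg) = 0.0000
  joint[3] = (7.9895, -11.6217) + 10.9 * (1.0000, 0.0000) = (7.9895 + 10.9000, -11.6217 + 0.0000) = (18.8895, -11.6217)
End effector: (18.8895, -11.6217)

Answer: 18.8895 -11.6217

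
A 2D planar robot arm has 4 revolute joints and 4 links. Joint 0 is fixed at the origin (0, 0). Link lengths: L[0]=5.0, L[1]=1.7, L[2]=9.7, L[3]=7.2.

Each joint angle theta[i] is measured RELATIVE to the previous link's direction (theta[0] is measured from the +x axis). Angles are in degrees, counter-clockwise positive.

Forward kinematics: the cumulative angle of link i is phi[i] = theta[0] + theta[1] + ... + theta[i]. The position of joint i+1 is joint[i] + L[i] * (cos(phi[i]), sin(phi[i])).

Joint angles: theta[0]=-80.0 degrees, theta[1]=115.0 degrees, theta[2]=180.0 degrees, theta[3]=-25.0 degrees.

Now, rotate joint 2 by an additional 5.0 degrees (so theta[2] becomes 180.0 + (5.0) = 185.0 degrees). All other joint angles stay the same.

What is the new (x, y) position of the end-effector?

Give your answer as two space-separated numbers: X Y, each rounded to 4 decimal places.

Answer: -12.1245 -12.0475

Derivation:
joint[0] = (0.0000, 0.0000)  (base)
link 0: phi[0] = -80 = -80 deg
  cos(-80 deg) = 0.1736, sin(-80 deg) = -0.9848
  joint[1] = (0.0000, 0.0000) + 5 * (0.1736, -0.9848) = (0.0000 + 0.8682, 0.0000 + -4.9240) = (0.8682, -4.9240)
link 1: phi[1] = -80 + 115 = 35 deg
  cos(35 deg) = 0.8192, sin(35 deg) = 0.5736
  joint[2] = (0.8682, -4.9240) + 1.7 * (0.8192, 0.5736) = (0.8682 + 1.3926, -4.9240 + 0.9751) = (2.2608, -3.9490)
link 2: phi[2] = -80 + 115 + 185 = 220 deg
  cos(220 deg) = -0.7660, sin(220 deg) = -0.6428
  joint[3] = (2.2608, -3.9490) + 9.7 * (-0.7660, -0.6428) = (2.2608 + -7.4306, -3.9490 + -6.2350) = (-5.1698, -10.1840)
link 3: phi[3] = -80 + 115 + 185 + -25 = 195 deg
  cos(195 deg) = -0.9659, sin(195 deg) = -0.2588
  joint[4] = (-5.1698, -10.1840) + 7.2 * (-0.9659, -0.2588) = (-5.1698 + -6.9547, -10.1840 + -1.8635) = (-12.1245, -12.0475)
End effector: (-12.1245, -12.0475)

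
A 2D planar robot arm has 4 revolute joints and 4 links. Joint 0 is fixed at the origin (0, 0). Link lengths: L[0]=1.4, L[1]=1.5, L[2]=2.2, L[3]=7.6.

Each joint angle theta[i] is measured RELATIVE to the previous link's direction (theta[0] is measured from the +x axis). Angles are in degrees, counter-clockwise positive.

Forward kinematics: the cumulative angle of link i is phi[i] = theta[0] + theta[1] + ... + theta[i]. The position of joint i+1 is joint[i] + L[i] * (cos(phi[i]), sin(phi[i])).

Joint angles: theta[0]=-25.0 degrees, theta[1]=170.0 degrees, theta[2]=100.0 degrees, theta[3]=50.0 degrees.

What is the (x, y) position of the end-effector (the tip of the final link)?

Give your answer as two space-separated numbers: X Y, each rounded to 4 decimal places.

Answer: 2.3222 -8.6131

Derivation:
joint[0] = (0.0000, 0.0000)  (base)
link 0: phi[0] = -25 = -25 deg
  cos(-25 deg) = 0.9063, sin(-25 deg) = -0.4226
  joint[1] = (0.0000, 0.0000) + 1.4 * (0.9063, -0.4226) = (0.0000 + 1.2688, 0.0000 + -0.5917) = (1.2688, -0.5917)
link 1: phi[1] = -25 + 170 = 145 deg
  cos(145 deg) = -0.8192, sin(145 deg) = 0.5736
  joint[2] = (1.2688, -0.5917) + 1.5 * (-0.8192, 0.5736) = (1.2688 + -1.2287, -0.5917 + 0.8604) = (0.0401, 0.2687)
link 2: phi[2] = -25 + 170 + 100 = 245 deg
  cos(245 deg) = -0.4226, sin(245 deg) = -0.9063
  joint[3] = (0.0401, 0.2687) + 2.2 * (-0.4226, -0.9063) = (0.0401 + -0.9298, 0.2687 + -1.9939) = (-0.8897, -1.7252)
link 3: phi[3] = -25 + 170 + 100 + 50 = 295 deg
  cos(295 deg) = 0.4226, sin(295 deg) = -0.9063
  joint[4] = (-0.8897, -1.7252) + 7.6 * (0.4226, -0.9063) = (-0.8897 + 3.2119, -1.7252 + -6.8879) = (2.3222, -8.6131)
End effector: (2.3222, -8.6131)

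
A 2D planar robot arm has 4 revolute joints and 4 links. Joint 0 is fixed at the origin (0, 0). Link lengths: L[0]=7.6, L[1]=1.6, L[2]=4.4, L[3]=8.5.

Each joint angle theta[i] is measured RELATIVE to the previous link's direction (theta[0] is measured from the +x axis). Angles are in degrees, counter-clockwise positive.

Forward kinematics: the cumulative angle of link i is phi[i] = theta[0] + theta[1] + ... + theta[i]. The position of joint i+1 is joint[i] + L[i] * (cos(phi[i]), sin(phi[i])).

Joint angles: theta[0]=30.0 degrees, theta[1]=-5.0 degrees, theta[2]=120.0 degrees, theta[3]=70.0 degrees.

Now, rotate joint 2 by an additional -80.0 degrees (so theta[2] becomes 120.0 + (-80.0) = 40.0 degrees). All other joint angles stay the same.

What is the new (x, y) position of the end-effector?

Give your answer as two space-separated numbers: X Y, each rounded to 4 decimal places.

joint[0] = (0.0000, 0.0000)  (base)
link 0: phi[0] = 30 = 30 deg
  cos(30 deg) = 0.8660, sin(30 deg) = 0.5000
  joint[1] = (0.0000, 0.0000) + 7.6 * (0.8660, 0.5000) = (0.0000 + 6.5818, 0.0000 + 3.8000) = (6.5818, 3.8000)
link 1: phi[1] = 30 + -5 = 25 deg
  cos(25 deg) = 0.9063, sin(25 deg) = 0.4226
  joint[2] = (6.5818, 3.8000) + 1.6 * (0.9063, 0.4226) = (6.5818 + 1.4501, 3.8000 + 0.6762) = (8.0319, 4.4762)
link 2: phi[2] = 30 + -5 + 40 = 65 deg
  cos(65 deg) = 0.4226, sin(65 deg) = 0.9063
  joint[3] = (8.0319, 4.4762) + 4.4 * (0.4226, 0.9063) = (8.0319 + 1.8595, 4.4762 + 3.9878) = (9.8914, 8.4639)
link 3: phi[3] = 30 + -5 + 40 + 70 = 135 deg
  cos(135 deg) = -0.7071, sin(135 deg) = 0.7071
  joint[4] = (9.8914, 8.4639) + 8.5 * (-0.7071, 0.7071) = (9.8914 + -6.0104, 8.4639 + 6.0104) = (3.8810, 14.4744)
End effector: (3.8810, 14.4744)

Answer: 3.8810 14.4744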